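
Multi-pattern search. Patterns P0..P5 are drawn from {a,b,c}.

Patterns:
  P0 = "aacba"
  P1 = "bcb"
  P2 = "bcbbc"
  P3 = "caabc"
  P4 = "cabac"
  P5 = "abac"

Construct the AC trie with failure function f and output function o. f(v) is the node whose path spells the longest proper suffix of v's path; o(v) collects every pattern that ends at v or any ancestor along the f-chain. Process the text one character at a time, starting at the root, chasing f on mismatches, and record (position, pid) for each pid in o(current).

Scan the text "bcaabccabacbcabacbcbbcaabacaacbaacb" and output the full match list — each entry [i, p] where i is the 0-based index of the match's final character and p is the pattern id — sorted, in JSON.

Construct AC machine:
Trie (insert patterns):
  0='ε' goto a→1 b→6 c→11
  1='a' goto a→2 b→19
  2='aa' goto c→3
  3='aac' goto b→4
  4='aacb' goto a→5
  5='aacba' goto ·  ←P0
  6='b' goto c→7
  7='bc' goto b→8
  8='bcb' goto b→9  ←P1
  9='bcbb' goto c→10
  10='bcbbc' goto ·  ←P2
  11='c' goto a→12
  12='ca' goto a→13 b→16
  13='caa' goto b→14
  14='caab' goto c→15
  15='caabc' goto ·  ←P3
  16='cab' goto a→17
  17='caba' goto c→18
  18='cabac' goto ·  ←P4
  19='ab' goto a→20
  20='aba' goto c→21
  21='abac' goto ·  ←P5

Failure links (BFS by depth):
  fail(1) 'a': from fail(0)=0 chase 'a': 0 ⇒ 0;  out=∅∪out(0)=∅
  fail(6) 'b': from fail(0)=0 chase 'b': 0 ⇒ 0;  out=∅∪out(0)=∅
  fail(11) 'c': from fail(0)=0 chase 'c': 0 ⇒ 0;  out=∅∪out(0)=∅
  fail(2) 'aa': from fail(1)=0 chase 'a': 0 ⇒ 1;  out=∅∪out(1)=∅
  fail(7) 'bc': from fail(6)=0 chase 'c': 0 ⇒ 11;  out=∅∪out(11)=∅
  fail(12) 'ca': from fail(11)=0 chase 'a': 0 ⇒ 1;  out=∅∪out(1)=∅
  fail(19) 'ab': from fail(1)=0 chase 'b': 0 ⇒ 6;  out=∅∪out(6)=∅
  fail(3) 'aac': from fail(2)=1 chase 'c': 1→0 ⇒ 11;  out=∅∪out(11)=∅
  fail(8) 'bcb': from fail(7)=11 chase 'b': 11→0 ⇒ 6;  out={1}∪out(6)={1}
  fail(13) 'caa': from fail(12)=1 chase 'a': 1 ⇒ 2;  out=∅∪out(2)=∅
  fail(16) 'cab': from fail(12)=1 chase 'b': 1 ⇒ 19;  out=∅∪out(19)=∅
  fail(20) 'aba': from fail(19)=6 chase 'a': 6→0 ⇒ 1;  out=∅∪out(1)=∅
  fail(4) 'aacb': from fail(3)=11 chase 'b': 11→0 ⇒ 6;  out=∅∪out(6)=∅
  fail(9) 'bcbb': from fail(8)=6 chase 'b': 6→0 ⇒ 6;  out=∅∪out(6)=∅
  fail(14) 'caab': from fail(13)=2 chase 'b': 2→1 ⇒ 19;  out=∅∪out(19)=∅
  fail(17) 'caba': from fail(16)=19 chase 'a': 19 ⇒ 20;  out=∅∪out(20)=∅
  fail(21) 'abac': from fail(20)=1 chase 'c': 1→0 ⇒ 11;  out={5}∪out(11)={5}
  fail(5) 'aacba': from fail(4)=6 chase 'a': 6→0 ⇒ 1;  out={0}∪out(1)={0}
  fail(10) 'bcbbc': from fail(9)=6 chase 'c': 6 ⇒ 7;  out={2}∪out(7)={2}
  fail(15) 'caabc': from fail(14)=19 chase 'c': 19→6 ⇒ 7;  out={3}∪out(7)={3}
  fail(18) 'cabac': from fail(17)=20 chase 'c': 20 ⇒ 21;  out={4}∪out(21)={4,5}

Text stream:
[0] read 'b'  n0⇒n6
[1] read 'c'  n6⇒n7
[2] read 'a'  n7⇒n12 (via fail)
[3] read 'a'  n12⇒n13
[4] read 'b'  n13⇒n14
[5] read 'c'  n14⇒n15  → match P3@[1:5]
[6] read 'c'  n15⇒n11 (via fail)
[7] read 'a'  n11⇒n12
[8] read 'b'  n12⇒n16
[9] read 'a'  n16⇒n17
[10] read 'c'  n17⇒n18  → match P4@[6:10],P5@[7:10]
[11] read 'b'  n18⇒n6 (via fail)
[12] read 'c'  n6⇒n7
[13] read 'a'  n7⇒n12 (via fail)
[14] read 'b'  n12⇒n16
[15] read 'a'  n16⇒n17
[16] read 'c'  n17⇒n18  → match P4@[12:16],P5@[13:16]
[17] read 'b'  n18⇒n6 (via fail)
[18] read 'c'  n6⇒n7
[19] read 'b'  n7⇒n8  → match P1@[17:19]
[20] read 'b'  n8⇒n9
[21] read 'c'  n9⇒n10  → match P2@[17:21]
[22] read 'a'  n10⇒n12 (via fail)
[23] read 'a'  n12⇒n13
[24] read 'b'  n13⇒n14
[25] read 'a'  n14⇒n20 (via fail)
[26] read 'c'  n20⇒n21  → match P5@[23:26]
[27] read 'a'  n21⇒n12 (via fail)
[28] read 'a'  n12⇒n13
[29] read 'c'  n13⇒n3 (via fail)
[30] read 'b'  n3⇒n4
[31] read 'a'  n4⇒n5  → match P0@[27:31]
[32] read 'a'  n5⇒n2 (via fail)
[33] read 'c'  n2⇒n3
[34] read 'b'  n3⇒n4

All matches (sorted): [[5,3],[10,4],[10,5],[16,4],[16,5],[19,1],[21,2],[26,5],[31,0]]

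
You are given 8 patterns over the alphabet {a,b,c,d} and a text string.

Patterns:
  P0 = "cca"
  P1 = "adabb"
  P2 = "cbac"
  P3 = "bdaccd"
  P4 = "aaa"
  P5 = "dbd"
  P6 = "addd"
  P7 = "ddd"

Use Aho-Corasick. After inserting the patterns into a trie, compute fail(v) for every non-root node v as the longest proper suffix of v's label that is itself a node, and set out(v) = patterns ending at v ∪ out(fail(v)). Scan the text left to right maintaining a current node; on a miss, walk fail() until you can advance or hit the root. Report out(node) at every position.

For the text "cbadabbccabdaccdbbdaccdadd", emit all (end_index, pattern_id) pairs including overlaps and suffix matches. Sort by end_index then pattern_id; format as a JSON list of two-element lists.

Construct AC machine:
Trie (insert patterns):
  n0 'ε': a→4 b→12 c→1 d→20
  n1 'c': b→9 c→2
  n2 'cc': a→3
  n3 'cca': ·  ←P0
  n4 'a': a→18 d→5
  n5 'ad': a→6 d→23
  n6 'ada': b→7
  n7 'adab': b→8
  n8 'adabb': ·  ←P1
  n9 'cb': a→10
  n10 'cba': c→11
  n11 'cbac': ·  ←P2
  n12 'b': d→13
  n13 'bd': a→14
  n14 'bda': c→15
  n15 'bdac': c→16
  n16 'bdacc': d→17
  n17 'bdaccd': ·  ←P3
  n18 'aa': a→19
  n19 'aaa': ·  ←P4
  n20 'd': b→21 d→25
  n21 'db': d→22
  n22 'dbd': ·  ←P5
  n23 'add': d→24
  n24 'addd': ·  ←P6
  n25 'dd': d→26
  n26 'ddd': ·  ←P7

BFS fail/out derivation:
  fail(1) 'c': from fail(0)=0 chase 'c': 0 ⇒ 0;  out=∅∪out(0)=∅
  fail(4) 'a': from fail(0)=0 chase 'a': 0 ⇒ 0;  out=∅∪out(0)=∅
  fail(12) 'b': from fail(0)=0 chase 'b': 0 ⇒ 0;  out=∅∪out(0)=∅
  fail(20) 'd': from fail(0)=0 chase 'd': 0 ⇒ 0;  out=∅∪out(0)=∅
  fail(2) 'cc': from fail(1)=0 chase 'c': 0 ⇒ 1;  out=∅∪out(1)=∅
  fail(5) 'ad': from fail(4)=0 chase 'd': 0 ⇒ 20;  out=∅∪out(20)=∅
  fail(9) 'cb': from fail(1)=0 chase 'b': 0 ⇒ 12;  out=∅∪out(12)=∅
  fail(13) 'bd': from fail(12)=0 chase 'd': 0 ⇒ 20;  out=∅∪out(20)=∅
  fail(18) 'aa': from fail(4)=0 chase 'a': 0 ⇒ 4;  out=∅∪out(4)=∅
  fail(21) 'db': from fail(20)=0 chase 'b': 0 ⇒ 12;  out=∅∪out(12)=∅
  fail(25) 'dd': from fail(20)=0 chase 'd': 0 ⇒ 20;  out=∅∪out(20)=∅
  fail(3) 'cca': from fail(2)=1 chase 'a': 1→0 ⇒ 4;  out={0}∪out(4)={0}
  fail(6) 'ada': from fail(5)=20 chase 'a': 20→0 ⇒ 4;  out=∅∪out(4)=∅
  fail(10) 'cba': from fail(9)=12 chase 'a': 12→0 ⇒ 4;  out=∅∪out(4)=∅
  fail(14) 'bda': from fail(13)=20 chase 'a': 20→0 ⇒ 4;  out=∅∪out(4)=∅
  fail(19) 'aaa': from fail(18)=4 chase 'a': 4 ⇒ 18;  out={4}∪out(18)={4}
  fail(22) 'dbd': from fail(21)=12 chase 'd': 12 ⇒ 13;  out={5}∪out(13)={5}
  fail(23) 'add': from fail(5)=20 chase 'd': 20 ⇒ 25;  out=∅∪out(25)=∅
  fail(26) 'ddd': from fail(25)=20 chase 'd': 20 ⇒ 25;  out={7}∪out(25)={7}
  fail(7) 'adab': from fail(6)=4 chase 'b': 4→0 ⇒ 12;  out=∅∪out(12)=∅
  fail(11) 'cbac': from fail(10)=4 chase 'c': 4→0 ⇒ 1;  out={2}∪out(1)={2}
  fail(15) 'bdac': from fail(14)=4 chase 'c': 4→0 ⇒ 1;  out=∅∪out(1)=∅
  fail(24) 'addd': from fail(23)=25 chase 'd': 25 ⇒ 26;  out={6}∪out(26)={6,7}
  fail(8) 'adabb': from fail(7)=12 chase 'b': 12→0 ⇒ 12;  out={1}∪out(12)={1}
  fail(16) 'bdacc': from fail(15)=1 chase 'c': 1 ⇒ 2;  out=∅∪out(2)=∅
  fail(17) 'bdaccd': from fail(16)=2 chase 'd': 2→1→0 ⇒ 20;  out={3}∪out(20)={3}

Run:
[0] read 'c'  n0⇒n1
[1] read 'b'  n1⇒n9
[2] read 'a'  n9⇒n10
[3] read 'd'  n10⇒n5 (via fail)
[4] read 'a'  n5⇒n6
[5] read 'b'  n6⇒n7
[6] read 'b'  n7⇒n8  emit P1@[2:6]
[7] read 'c'  n8⇒n1 (via fail)
[8] read 'c'  n1⇒n2
[9] read 'a'  n2⇒n3  emit P0@[7:9]
[10] read 'b'  n3⇒n12 (via fail)
[11] read 'd'  n12⇒n13
[12] read 'a'  n13⇒n14
[13] read 'c'  n14⇒n15
[14] read 'c'  n15⇒n16
[15] read 'd'  n16⇒n17  emit P3@[10:15]
[16] read 'b'  n17⇒n21 (via fail)
[17] read 'b'  n21⇒n12 (via fail)
[18] read 'd'  n12⇒n13
[19] read 'a'  n13⇒n14
[20] read 'c'  n14⇒n15
[21] read 'c'  n15⇒n16
[22] read 'd'  n16⇒n17  emit P3@[17:22]
[23] read 'a'  n17⇒n4 (via fail)
[24] read 'd'  n4⇒n5
[25] read 'd'  n5⇒n23

Result: [[6,1],[9,0],[15,3],[22,3]]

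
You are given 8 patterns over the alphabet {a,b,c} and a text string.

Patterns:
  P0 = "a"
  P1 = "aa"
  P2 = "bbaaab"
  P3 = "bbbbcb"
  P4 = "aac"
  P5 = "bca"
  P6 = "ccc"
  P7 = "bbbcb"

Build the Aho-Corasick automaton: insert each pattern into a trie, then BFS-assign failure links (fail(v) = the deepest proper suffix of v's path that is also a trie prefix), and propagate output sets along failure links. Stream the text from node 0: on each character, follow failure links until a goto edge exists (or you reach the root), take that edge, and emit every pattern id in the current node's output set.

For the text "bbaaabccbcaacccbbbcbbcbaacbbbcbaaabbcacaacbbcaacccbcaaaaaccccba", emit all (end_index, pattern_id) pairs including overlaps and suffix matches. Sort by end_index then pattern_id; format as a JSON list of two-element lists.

Build automaton:
Trie (insert patterns):
  n0 'ε': a→1 b→3 c→16
  n1 'a': a→2  ←P0
  n2 'aa': c→13  ←P1
  n3 'b': b→4 c→14
  n4 'bb': a→5 b→9
  n5 'bba': a→6
  n6 'bbaa': a→7
  n7 'bbaaa': b→8
  n8 'bbaaab': ·  ←P2
  n9 'bbb': b→10 c→19
  n10 'bbbb': c→11
  n11 'bbbbc': b→12
  n12 'bbbbcb': ·  ←P3
  n13 'aac': ·  ←P4
  n14 'bc': a→15
  n15 'bca': ·  ←P5
  n16 'c': c→17
  n17 'cc': c→18
  n18 'ccc': ·  ←P6
  n19 'bbbc': b→20
  n20 'bbbcb': ·  ←P7

Failure links (BFS by depth):
  n1('a'): parent n0 fail=0; on 'a' 0 → fail=0;  out {0}∪∅={0}
  n3('b'): parent n0 fail=0; on 'b' 0 → fail=0;  out ∅∪∅=∅
  n16('c'): parent n0 fail=0; on 'c' 0 → fail=0;  out ∅∪∅=∅
  n2('aa'): parent n1 fail=0; on 'a' 0 → fail=1;  out {1}∪{0}={0,1}
  n4('bb'): parent n3 fail=0; on 'b' 0 → fail=3;  out ∅∪∅=∅
  n14('bc'): parent n3 fail=0; on 'c' 0 → fail=16;  out ∅∪∅=∅
  n17('cc'): parent n16 fail=0; on 'c' 0 → fail=16;  out ∅∪∅=∅
  n5('bba'): parent n4 fail=3; on 'a' 3→0 → fail=1;  out ∅∪{0}={0}
  n9('bbb'): parent n4 fail=3; on 'b' 3 → fail=4;  out ∅∪∅=∅
  n13('aac'): parent n2 fail=1; on 'c' 1→0 → fail=16;  out {4}∪∅={4}
  n15('bca'): parent n14 fail=16; on 'a' 16→0 → fail=1;  out {5}∪{0}={0,5}
  n18('ccc'): parent n17 fail=16; on 'c' 16 → fail=17;  out {6}∪∅={6}
  n6('bbaa'): parent n5 fail=1; on 'a' 1 → fail=2;  out ∅∪{0,1}={0,1}
  n10('bbbb'): parent n9 fail=4; on 'b' 4 → fail=9;  out ∅∪∅=∅
  n19('bbbc'): parent n9 fail=4; on 'c' 4→3 → fail=14;  out ∅∪∅=∅
  n7('bbaaa'): parent n6 fail=2; on 'a' 2→1 → fail=2;  out ∅∪{0,1}={0,1}
  n11('bbbbc'): parent n10 fail=9; on 'c' 9 → fail=19;  out ∅∪∅=∅
  n20('bbbcb'): parent n19 fail=14; on 'b' 14→16→0 → fail=3;  out {7}∪∅={7}
  n8('bbaaab'): parent n7 fail=2; on 'b' 2→1→0 → fail=3;  out {2}∪∅={2}
  n12('bbbbcb'): parent n11 fail=19; on 'b' 19 → fail=20;  out {3}∪{7}={3,7}

Scan:
i=0 'b': node 0→3
i=1 'b': node 3→4
i=2 'a': node 4→5  → match P0@[2:2]
i=3 'a': node 5→6  → match P0@[3:3],P1@[2:3]
i=4 'a': node 6→7  → match P0@[4:4],P1@[3:4]
i=5 'b': node 7→8  → match P2@[0:5]
i=6 'c': node 8→14 (via fail)
i=7 'c': node 14→17 (via fail)
i=8 'b': node 17→3 (via fail)
i=9 'c': node 3→14
i=10 'a': node 14→15  → match P0@[10:10],P5@[8:10]
i=11 'a': node 15→2 (via fail)  → match P0@[11:11],P1@[10:11]
i=12 'c': node 2→13  → match P4@[10:12]
i=13 'c': node 13→17 (via fail)
i=14 'c': node 17→18  → match P6@[12:14]
i=15 'b': node 18→3 (via fail)
i=16 'b': node 3→4
i=17 'b': node 4→9
i=18 'c': node 9→19
i=19 'b': node 19→20  → match P7@[15:19]
i=20 'b': node 20→4 (via fail)
i=21 'c': node 4→14 (via fail)
i=22 'b': node 14→3 (via fail)
i=23 'a': node 3→1 (via fail)  → match P0@[23:23]
i=24 'a': node 1→2  → match P0@[24:24],P1@[23:24]
i=25 'c': node 2→13  → match P4@[23:25]
i=26 'b': node 13→3 (via fail)
i=27 'b': node 3→4
i=28 'b': node 4→9
i=29 'c': node 9→19
i=30 'b': node 19→20  → match P7@[26:30]
i=31 'a': node 20→1 (via fail)  → match P0@[31:31]
i=32 'a': node 1→2  → match P0@[32:32],P1@[31:32]
i=33 'a': node 2→2 (via fail)  → match P0@[33:33],P1@[32:33]
i=34 'b': node 2→3 (via fail)
i=35 'b': node 3→4
i=36 'c': node 4→14 (via fail)
i=37 'a': node 14→15  → match P0@[37:37],P5@[35:37]
i=38 'c': node 15→16 (via fail)
i=39 'a': node 16→1 (via fail)  → match P0@[39:39]
i=40 'a': node 1→2  → match P0@[40:40],P1@[39:40]
i=41 'c': node 2→13  → match P4@[39:41]
i=42 'b': node 13→3 (via fail)
i=43 'b': node 3→4
i=44 'c': node 4→14 (via fail)
i=45 'a': node 14→15  → match P0@[45:45],P5@[43:45]
i=46 'a': node 15→2 (via fail)  → match P0@[46:46],P1@[45:46]
i=47 'c': node 2→13  → match P4@[45:47]
i=48 'c': node 13→17 (via fail)
i=49 'c': node 17→18  → match P6@[47:49]
i=50 'b': node 18→3 (via fail)
i=51 'c': node 3→14
i=52 'a': node 14→15  → match P0@[52:52],P5@[50:52]
i=53 'a': node 15→2 (via fail)  → match P0@[53:53],P1@[52:53]
i=54 'a': node 2→2 (via fail)  → match P0@[54:54],P1@[53:54]
i=55 'a': node 2→2 (via fail)  → match P0@[55:55],P1@[54:55]
i=56 'a': node 2→2 (via fail)  → match P0@[56:56],P1@[55:56]
i=57 'c': node 2→13  → match P4@[55:57]
i=58 'c': node 13→17 (via fail)
i=59 'c': node 17→18  → match P6@[57:59]
i=60 'c': node 18→18 (via fail)  → match P6@[58:60]
i=61 'b': node 18→3 (via fail)
i=62 'a': node 3→1 (via fail)  → match P0@[62:62]

All matches (sorted): [[2,0],[3,0],[3,1],[4,0],[4,1],[5,2],[10,0],[10,5],[11,0],[11,1],[12,4],[14,6],[19,7],[23,0],[24,0],[24,1],[25,4],[30,7],[31,0],[32,0],[32,1],[33,0],[33,1],[37,0],[37,5],[39,0],[40,0],[40,1],[41,4],[45,0],[45,5],[46,0],[46,1],[47,4],[49,6],[52,0],[52,5],[53,0],[53,1],[54,0],[54,1],[55,0],[55,1],[56,0],[56,1],[57,4],[59,6],[60,6],[62,0]]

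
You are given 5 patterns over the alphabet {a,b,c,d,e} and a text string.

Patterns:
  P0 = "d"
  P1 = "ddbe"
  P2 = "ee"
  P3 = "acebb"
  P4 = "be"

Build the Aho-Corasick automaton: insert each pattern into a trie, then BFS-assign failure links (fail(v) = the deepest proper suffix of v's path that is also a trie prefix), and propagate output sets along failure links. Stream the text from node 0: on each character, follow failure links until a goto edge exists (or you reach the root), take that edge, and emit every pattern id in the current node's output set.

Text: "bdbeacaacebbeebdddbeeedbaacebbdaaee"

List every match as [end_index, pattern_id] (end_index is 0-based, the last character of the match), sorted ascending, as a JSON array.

Build automaton:
Trie nodes:
  n0 'ε': a→7 b→12 d→1 e→5
  n1 'd': d→2  ←P0
  n2 'dd': b→3
  n3 'ddb': e→4
  n4 'ddbe': ·  ←P1
  n5 'e': e→6
  n6 'ee': ·  ←P2
  n7 'a': c→8
  n8 'ac': e→9
  n9 'ace': b→10
  n10 'aceb': b→11
  n11 'acebb': ·  ←P3
  n12 'b': e→13
  n13 'be': ·  ←P4

Failure links (BFS by depth):
  n1('d'): parent n0 fail=0; on 'd' 0 → fail=0;  out {0}∪∅={0}
  n5('e'): parent n0 fail=0; on 'e' 0 → fail=0;  out ∅∪∅=∅
  n7('a'): parent n0 fail=0; on 'a' 0 → fail=0;  out ∅∪∅=∅
  n12('b'): parent n0 fail=0; on 'b' 0 → fail=0;  out ∅∪∅=∅
  n2('dd'): parent n1 fail=0; on 'd' 0 → fail=1;  out ∅∪{0}={0}
  n6('ee'): parent n5 fail=0; on 'e' 0 → fail=5;  out {2}∪∅={2}
  n8('ac'): parent n7 fail=0; on 'c' 0 → fail=0;  out ∅∪∅=∅
  n13('be'): parent n12 fail=0; on 'e' 0 → fail=5;  out {4}∪∅={4}
  n3('ddb'): parent n2 fail=1; on 'b' 1→0 → fail=12;  out ∅∪∅=∅
  n9('ace'): parent n8 fail=0; on 'e' 0 → fail=5;  out ∅∪∅=∅
  n4('ddbe'): parent n3 fail=12; on 'e' 12 → fail=13;  out {1}∪{4}={1,4}
  n10('aceb'): parent n9 fail=5; on 'b' 5→0 → fail=12;  out ∅∪∅=∅
  n11('acebb'): parent n10 fail=12; on 'b' 12→0 → fail=12;  out {3}∪∅={3}

Scan:
[0] read 'b'  n0⇒n12
[1] read 'd'  n12⇒n1 (via fail)  → match P0@[1:1]
[2] read 'b'  n1⇒n12 (via fail)
[3] read 'e'  n12⇒n13  → match P4@[2:3]
[4] read 'a'  n13⇒n7 (via fail)
[5] read 'c'  n7⇒n8
[6] read 'a'  n8⇒n7 (via fail)
[7] read 'a'  n7⇒n7 (via fail)
[8] read 'c'  n7⇒n8
[9] read 'e'  n8⇒n9
[10] read 'b'  n9⇒n10
[11] read 'b'  n10⇒n11  → match P3@[7:11]
[12] read 'e'  n11⇒n13 (via fail)  → match P4@[11:12]
[13] read 'e'  n13⇒n6 (via fail)  → match P2@[12:13]
[14] read 'b'  n6⇒n12 (via fail)
[15] read 'd'  n12⇒n1 (via fail)  → match P0@[15:15]
[16] read 'd'  n1⇒n2  → match P0@[16:16]
[17] read 'd'  n2⇒n2 (via fail)  → match P0@[17:17]
[18] read 'b'  n2⇒n3
[19] read 'e'  n3⇒n4  → match P1@[16:19],P4@[18:19]
[20] read 'e'  n4⇒n6 (via fail)  → match P2@[19:20]
[21] read 'e'  n6⇒n6 (via fail)  → match P2@[20:21]
[22] read 'd'  n6⇒n1 (via fail)  → match P0@[22:22]
[23] read 'b'  n1⇒n12 (via fail)
[24] read 'a'  n12⇒n7 (via fail)
[25] read 'a'  n7⇒n7 (via fail)
[26] read 'c'  n7⇒n8
[27] read 'e'  n8⇒n9
[28] read 'b'  n9⇒n10
[29] read 'b'  n10⇒n11  → match P3@[25:29]
[30] read 'd'  n11⇒n1 (via fail)  → match P0@[30:30]
[31] read 'a'  n1⇒n7 (via fail)
[32] read 'a'  n7⇒n7 (via fail)
[33] read 'e'  n7⇒n5 (via fail)
[34] read 'e'  n5⇒n6  → match P2@[33:34]

Result: [[1,0],[3,4],[11,3],[12,4],[13,2],[15,0],[16,0],[17,0],[19,1],[19,4],[20,2],[21,2],[22,0],[29,3],[30,0],[34,2]]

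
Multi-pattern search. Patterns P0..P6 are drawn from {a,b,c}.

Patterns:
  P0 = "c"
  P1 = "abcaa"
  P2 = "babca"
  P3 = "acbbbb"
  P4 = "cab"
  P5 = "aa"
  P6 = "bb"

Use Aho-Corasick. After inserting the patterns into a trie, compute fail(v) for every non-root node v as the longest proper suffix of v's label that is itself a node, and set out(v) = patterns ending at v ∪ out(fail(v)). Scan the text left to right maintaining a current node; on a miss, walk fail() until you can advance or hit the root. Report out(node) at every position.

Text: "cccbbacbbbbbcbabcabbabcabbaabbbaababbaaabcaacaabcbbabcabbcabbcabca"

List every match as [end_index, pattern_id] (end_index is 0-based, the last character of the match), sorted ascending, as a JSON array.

Build:
Trie nodes:
  n0 'ε': a→2 b→7 c→1
  n1 'c': a→17  [P0 ends]
  n2 'a': a→19 b→3 c→12
  n3 'ab': c→4
  n4 'abc': a→5
  n5 'abca': a→6
  n6 'abcaa': ·  [P1 ends]
  n7 'b': a→8 b→20
  n8 'ba': b→9
  n9 'bab': c→10
  n10 'babc': a→11
  n11 'babca': ·  [P2 ends]
  n12 'ac': b→13
  n13 'acb': b→14
  n14 'acbb': b→15
  n15 'acbbb': b→16
  n16 'acbbbb': ·  [P3 ends]
  n17 'ca': b→18
  n18 'cab': ·  [P4 ends]
  n19 'aa': ·  [P5 ends]
  n20 'bb': ·  [P6 ends]

Failure links (BFS by depth):
  fail(1) 'c': from fail(0)=0 chase 'c': 0 ⇒ 0;  out={0}∪out(0)={0}
  fail(2) 'a': from fail(0)=0 chase 'a': 0 ⇒ 0;  out=∅∪out(0)=∅
  fail(7) 'b': from fail(0)=0 chase 'b': 0 ⇒ 0;  out=∅∪out(0)=∅
  fail(3) 'ab': from fail(2)=0 chase 'b': 0 ⇒ 7;  out=∅∪out(7)=∅
  fail(8) 'ba': from fail(7)=0 chase 'a': 0 ⇒ 2;  out=∅∪out(2)=∅
  fail(12) 'ac': from fail(2)=0 chase 'c': 0 ⇒ 1;  out=∅∪out(1)={0}
  fail(17) 'ca': from fail(1)=0 chase 'a': 0 ⇒ 2;  out=∅∪out(2)=∅
  fail(19) 'aa': from fail(2)=0 chase 'a': 0 ⇒ 2;  out={5}∪out(2)={5}
  fail(20) 'bb': from fail(7)=0 chase 'b': 0 ⇒ 7;  out={6}∪out(7)={6}
  fail(4) 'abc': from fail(3)=7 chase 'c': 7→0 ⇒ 1;  out=∅∪out(1)={0}
  fail(9) 'bab': from fail(8)=2 chase 'b': 2 ⇒ 3;  out=∅∪out(3)=∅
  fail(13) 'acb': from fail(12)=1 chase 'b': 1→0 ⇒ 7;  out=∅∪out(7)=∅
  fail(18) 'cab': from fail(17)=2 chase 'b': 2 ⇒ 3;  out={4}∪out(3)={4}
  fail(5) 'abca': from fail(4)=1 chase 'a': 1 ⇒ 17;  out=∅∪out(17)=∅
  fail(10) 'babc': from fail(9)=3 chase 'c': 3 ⇒ 4;  out=∅∪out(4)={0}
  fail(14) 'acbb': from fail(13)=7 chase 'b': 7 ⇒ 20;  out=∅∪out(20)={6}
  fail(6) 'abcaa': from fail(5)=17 chase 'a': 17→2 ⇒ 19;  out={1}∪out(19)={1,5}
  fail(11) 'babca': from fail(10)=4 chase 'a': 4 ⇒ 5;  out={2}∪out(5)={2}
  fail(15) 'acbbb': from fail(14)=20 chase 'b': 20→7 ⇒ 20;  out=∅∪out(20)={6}
  fail(16) 'acbbbb': from fail(15)=20 chase 'b': 20→7 ⇒ 20;  out={3}∪out(20)={3,6}

Run:
[0] read 'c'  n0⇒n1  → match P0@[0:0]
[1] read 'c'  n1⇒n1 (via fail)  → match P0@[1:1]
[2] read 'c'  n1⇒n1 (via fail)  → match P0@[2:2]
[3] read 'b'  n1⇒n7 (via fail)
[4] read 'b'  n7⇒n20  → match P6@[3:4]
[5] read 'a'  n20⇒n8 (via fail)
[6] read 'c'  n8⇒n12 (via fail)  → match P0@[6:6]
[7] read 'b'  n12⇒n13
[8] read 'b'  n13⇒n14  → match P6@[7:8]
[9] read 'b'  n14⇒n15  → match P6@[8:9]
[10] read 'b'  n15⇒n16  → match P3@[5:10],P6@[9:10]
[11] read 'b'  n16⇒n20 (via fail)  → match P6@[10:11]
[12] read 'c'  n20⇒n1 (via fail)  → match P0@[12:12]
[13] read 'b'  n1⇒n7 (via fail)
[14] read 'a'  n7⇒n8
[15] read 'b'  n8⇒n9
[16] read 'c'  n9⇒n10  → match P0@[16:16]
[17] read 'a'  n10⇒n11  → match P2@[13:17]
[18] read 'b'  n11⇒n18 (via fail)  → match P4@[16:18]
[19] read 'b'  n18⇒n20 (via fail)  → match P6@[18:19]
[20] read 'a'  n20⇒n8 (via fail)
[21] read 'b'  n8⇒n9
[22] read 'c'  n9⇒n10  → match P0@[22:22]
[23] read 'a'  n10⇒n11  → match P2@[19:23]
[24] read 'b'  n11⇒n18 (via fail)  → match P4@[22:24]
[25] read 'b'  n18⇒n20 (via fail)  → match P6@[24:25]
[26] read 'a'  n20⇒n8 (via fail)
[27] read 'a'  n8⇒n19 (via fail)  → match P5@[26:27]
[28] read 'b'  n19⇒n3 (via fail)
[29] read 'b'  n3⇒n20 (via fail)  → match P6@[28:29]
[30] read 'b'  n20⇒n20 (via fail)  → match P6@[29:30]
[31] read 'a'  n20⇒n8 (via fail)
[32] read 'a'  n8⇒n19 (via fail)  → match P5@[31:32]
[33] read 'b'  n19⇒n3 (via fail)
[34] read 'a'  n3⇒n8 (via fail)
[35] read 'b'  n8⇒n9
[36] read 'b'  n9⇒n20 (via fail)  → match P6@[35:36]
[37] read 'a'  n20⇒n8 (via fail)
[38] read 'a'  n8⇒n19 (via fail)  → match P5@[37:38]
[39] read 'a'  n19⇒n19 (via fail)  → match P5@[38:39]
[40] read 'b'  n19⇒n3 (via fail)
[41] read 'c'  n3⇒n4  → match P0@[41:41]
[42] read 'a'  n4⇒n5
[43] read 'a'  n5⇒n6  → match P1@[39:43],P5@[42:43]
[44] read 'c'  n6⇒n12 (via fail)  → match P0@[44:44]
[45] read 'a'  n12⇒n17 (via fail)
[46] read 'a'  n17⇒n19 (via fail)  → match P5@[45:46]
[47] read 'b'  n19⇒n3 (via fail)
[48] read 'c'  n3⇒n4  → match P0@[48:48]
[49] read 'b'  n4⇒n7 (via fail)
[50] read 'b'  n7⇒n20  → match P6@[49:50]
[51] read 'a'  n20⇒n8 (via fail)
[52] read 'b'  n8⇒n9
[53] read 'c'  n9⇒n10  → match P0@[53:53]
[54] read 'a'  n10⇒n11  → match P2@[50:54]
[55] read 'b'  n11⇒n18 (via fail)  → match P4@[53:55]
[56] read 'b'  n18⇒n20 (via fail)  → match P6@[55:56]
[57] read 'c'  n20⇒n1 (via fail)  → match P0@[57:57]
[58] read 'a'  n1⇒n17
[59] read 'b'  n17⇒n18  → match P4@[57:59]
[60] read 'b'  n18⇒n20 (via fail)  → match P6@[59:60]
[61] read 'c'  n20⇒n1 (via fail)  → match P0@[61:61]
[62] read 'a'  n1⇒n17
[63] read 'b'  n17⇒n18  → match P4@[61:63]
[64] read 'c'  n18⇒n4 (via fail)  → match P0@[64:64]
[65] read 'a'  n4⇒n5

Matches: [[0,0],[1,0],[2,0],[4,6],[6,0],[8,6],[9,6],[10,3],[10,6],[11,6],[12,0],[16,0],[17,2],[18,4],[19,6],[22,0],[23,2],[24,4],[25,6],[27,5],[29,6],[30,6],[32,5],[36,6],[38,5],[39,5],[41,0],[43,1],[43,5],[44,0],[46,5],[48,0],[50,6],[53,0],[54,2],[55,4],[56,6],[57,0],[59,4],[60,6],[61,0],[63,4],[64,0]]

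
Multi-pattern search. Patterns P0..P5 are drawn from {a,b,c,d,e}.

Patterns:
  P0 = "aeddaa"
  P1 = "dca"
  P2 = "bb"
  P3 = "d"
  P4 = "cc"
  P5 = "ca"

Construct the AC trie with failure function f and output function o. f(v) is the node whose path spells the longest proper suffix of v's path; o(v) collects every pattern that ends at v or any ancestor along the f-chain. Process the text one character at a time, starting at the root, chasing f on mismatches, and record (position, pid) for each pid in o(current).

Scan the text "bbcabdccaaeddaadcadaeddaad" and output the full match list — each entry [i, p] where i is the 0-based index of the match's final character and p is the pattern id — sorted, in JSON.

Build:
Trie (insert patterns):
  n0 'ε': a→1 b→10 c→12 d→7
  n1 'a': e→2
  n2 'ae': d→3
  n3 'aed': d→4
  n4 'aedd': a→5
  n5 'aedda': a→6
  n6 'aeddaa': ·  ←P0
  n7 'd': c→8  ←P3
  n8 'dc': a→9
  n9 'dca': ·  ←P1
  n10 'b': b→11
  n11 'bb': ·  ←P2
  n12 'c': a→14 c→13
  n13 'cc': ·  ←P4
  n14 'ca': ·  ←P5

BFS fail/out derivation:
  fail(1) 'a': from fail(0)=0 chase 'a': 0 ⇒ 0;  out=∅∪out(0)=∅
  fail(7) 'd': from fail(0)=0 chase 'd': 0 ⇒ 0;  out={3}∪out(0)={3}
  fail(10) 'b': from fail(0)=0 chase 'b': 0 ⇒ 0;  out=∅∪out(0)=∅
  fail(12) 'c': from fail(0)=0 chase 'c': 0 ⇒ 0;  out=∅∪out(0)=∅
  fail(2) 'ae': from fail(1)=0 chase 'e': 0 ⇒ 0;  out=∅∪out(0)=∅
  fail(8) 'dc': from fail(7)=0 chase 'c': 0 ⇒ 12;  out=∅∪out(12)=∅
  fail(11) 'bb': from fail(10)=0 chase 'b': 0 ⇒ 10;  out={2}∪out(10)={2}
  fail(13) 'cc': from fail(12)=0 chase 'c': 0 ⇒ 12;  out={4}∪out(12)={4}
  fail(14) 'ca': from fail(12)=0 chase 'a': 0 ⇒ 1;  out={5}∪out(1)={5}
  fail(3) 'aed': from fail(2)=0 chase 'd': 0 ⇒ 7;  out=∅∪out(7)={3}
  fail(9) 'dca': from fail(8)=12 chase 'a': 12 ⇒ 14;  out={1}∪out(14)={1,5}
  fail(4) 'aedd': from fail(3)=7 chase 'd': 7→0 ⇒ 7;  out=∅∪out(7)={3}
  fail(5) 'aedda': from fail(4)=7 chase 'a': 7→0 ⇒ 1;  out=∅∪out(1)=∅
  fail(6) 'aeddaa': from fail(5)=1 chase 'a': 1→0 ⇒ 1;  out={0}∪out(1)={0}

Run:
i=0 'b': node 0→10
i=1 'b': node 10→11  → match P2@[0:1]
i=2 'c': node 11→12 (via fail)
i=3 'a': node 12→14  → match P5@[2:3]
i=4 'b': node 14→10 (via fail)
i=5 'd': node 10→7 (via fail)  → match P3@[5:5]
i=6 'c': node 7→8
i=7 'c': node 8→13 (via fail)  → match P4@[6:7]
i=8 'a': node 13→14 (via fail)  → match P5@[7:8]
i=9 'a': node 14→1 (via fail)
i=10 'e': node 1→2
i=11 'd': node 2→3  → match P3@[11:11]
i=12 'd': node 3→4  → match P3@[12:12]
i=13 'a': node 4→5
i=14 'a': node 5→6  → match P0@[9:14]
i=15 'd': node 6→7 (via fail)  → match P3@[15:15]
i=16 'c': node 7→8
i=17 'a': node 8→9  → match P1@[15:17],P5@[16:17]
i=18 'd': node 9→7 (via fail)  → match P3@[18:18]
i=19 'a': node 7→1 (via fail)
i=20 'e': node 1→2
i=21 'd': node 2→3  → match P3@[21:21]
i=22 'd': node 3→4  → match P3@[22:22]
i=23 'a': node 4→5
i=24 'a': node 5→6  → match P0@[19:24]
i=25 'd': node 6→7 (via fail)  → match P3@[25:25]

Matches: [[1,2],[3,5],[5,3],[7,4],[8,5],[11,3],[12,3],[14,0],[15,3],[17,1],[17,5],[18,3],[21,3],[22,3],[24,0],[25,3]]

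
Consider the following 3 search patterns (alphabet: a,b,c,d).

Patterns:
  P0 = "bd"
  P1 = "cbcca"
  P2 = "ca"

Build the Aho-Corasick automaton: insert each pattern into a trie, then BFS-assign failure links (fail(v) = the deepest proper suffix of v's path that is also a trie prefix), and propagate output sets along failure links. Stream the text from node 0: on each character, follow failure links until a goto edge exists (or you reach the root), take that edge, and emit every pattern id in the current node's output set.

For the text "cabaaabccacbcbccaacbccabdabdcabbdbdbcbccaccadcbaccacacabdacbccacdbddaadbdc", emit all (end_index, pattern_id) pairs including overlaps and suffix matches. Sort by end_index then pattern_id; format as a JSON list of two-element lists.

Build automaton:
Trie nodes:
  0='ε' goto b→1 c→3
  1='b' goto d→2
  2='bd' goto ·  ←P0
  3='c' goto a→8 b→4
  4='cb' goto c→5
  5='cbc' goto c→6
  6='cbcc' goto a→7
  7='cbcca' goto ·  ←P1
  8='ca' goto ·  ←P2

Failure links (BFS by depth):
  n1('b'): parent n0 fail=0; on 'b' 0 → fail=0;  out ∅∪∅=∅
  n3('c'): parent n0 fail=0; on 'c' 0 → fail=0;  out ∅∪∅=∅
  n2('bd'): parent n1 fail=0; on 'd' 0 → fail=0;  out {0}∪∅={0}
  n4('cb'): parent n3 fail=0; on 'b' 0 → fail=1;  out ∅∪∅=∅
  n8('ca'): parent n3 fail=0; on 'a' 0 → fail=0;  out {2}∪∅={2}
  n5('cbc'): parent n4 fail=1; on 'c' 1→0 → fail=3;  out ∅∪∅=∅
  n6('cbcc'): parent n5 fail=3; on 'c' 3→0 → fail=3;  out ∅∪∅=∅
  n7('cbcca'): parent n6 fail=3; on 'a' 3 → fail=8;  out {1}∪{2}={1,2}

Text stream:
i=0 'c': node 0→3
i=1 'a': node 3→8  emit P2@[0:1]
i=2 'b': node 8→1 (via fail)
i=3 'a': node 1→0 (via fail)
i=4 'a': node 0→0
i=5 'a': node 0→0
i=6 'b': node 0→1
i=7 'c': node 1→3 (via fail)
i=8 'c': node 3→3 (via fail)
i=9 'a': node 3→8  emit P2@[8:9]
i=10 'c': node 8→3 (via fail)
i=11 'b': node 3→4
i=12 'c': node 4→5
i=13 'b': node 5→4 (via fail)
i=14 'c': node 4→5
i=15 'c': node 5→6
i=16 'a': node 6→7  emit P1@[12:16],P2@[15:16]
i=17 'a': node 7→0 (via fail)
i=18 'c': node 0→3
i=19 'b': node 3→4
i=20 'c': node 4→5
i=21 'c': node 5→6
i=22 'a': node 6→7  emit P1@[18:22],P2@[21:22]
i=23 'b': node 7→1 (via fail)
i=24 'd': node 1→2  emit P0@[23:24]
i=25 'a': node 2→0 (via fail)
i=26 'b': node 0→1
i=27 'd': node 1→2  emit P0@[26:27]
i=28 'c': node 2→3 (via fail)
i=29 'a': node 3→8  emit P2@[28:29]
i=30 'b': node 8→1 (via fail)
i=31 'b': node 1→1 (via fail)
i=32 'd': node 1→2  emit P0@[31:32]
i=33 'b': node 2→1 (via fail)
i=34 'd': node 1→2  emit P0@[33:34]
i=35 'b': node 2→1 (via fail)
i=36 'c': node 1→3 (via fail)
i=37 'b': node 3→4
i=38 'c': node 4→5
i=39 'c': node 5→6
i=40 'a': node 6→7  emit P1@[36:40],P2@[39:40]
i=41 'c': node 7→3 (via fail)
i=42 'c': node 3→3 (via fail)
i=43 'a': node 3→8  emit P2@[42:43]
i=44 'd': node 8→0 (via fail)
i=45 'c': node 0→3
i=46 'b': node 3→4
i=47 'a': node 4→0 (via fail)
i=48 'c': node 0→3
i=49 'c': node 3→3 (via fail)
i=50 'a': node 3→8  emit P2@[49:50]
i=51 'c': node 8→3 (via fail)
i=52 'a': node 3→8  emit P2@[51:52]
i=53 'c': node 8→3 (via fail)
i=54 'a': node 3→8  emit P2@[53:54]
i=55 'b': node 8→1 (via fail)
i=56 'd': node 1→2  emit P0@[55:56]
i=57 'a': node 2→0 (via fail)
i=58 'c': node 0→3
i=59 'b': node 3→4
i=60 'c': node 4→5
i=61 'c': node 5→6
i=62 'a': node 6→7  emit P1@[58:62],P2@[61:62]
i=63 'c': node 7→3 (via fail)
i=64 'd': node 3→0 (via fail)
i=65 'b': node 0→1
i=66 'd': node 1→2  emit P0@[65:66]
i=67 'd': node 2→0 (via fail)
i=68 'a': node 0→0
i=69 'a': node 0→0
i=70 'd': node 0→0
i=71 'b': node 0→1
i=72 'd': node 1→2  emit P0@[71:72]
i=73 'c': node 2→3 (via fail)

Matches: [[1,2],[9,2],[16,1],[16,2],[22,1],[22,2],[24,0],[27,0],[29,2],[32,0],[34,0],[40,1],[40,2],[43,2],[50,2],[52,2],[54,2],[56,0],[62,1],[62,2],[66,0],[72,0]]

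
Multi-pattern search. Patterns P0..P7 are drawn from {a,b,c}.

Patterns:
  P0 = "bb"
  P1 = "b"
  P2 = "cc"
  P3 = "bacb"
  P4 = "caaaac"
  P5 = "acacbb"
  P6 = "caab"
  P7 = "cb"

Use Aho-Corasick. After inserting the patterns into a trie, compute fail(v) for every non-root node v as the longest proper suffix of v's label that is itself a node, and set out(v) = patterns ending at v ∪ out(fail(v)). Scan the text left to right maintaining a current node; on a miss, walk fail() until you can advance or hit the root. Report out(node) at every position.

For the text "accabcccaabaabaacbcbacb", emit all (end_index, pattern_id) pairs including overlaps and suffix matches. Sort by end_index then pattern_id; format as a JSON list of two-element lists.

Build:
Trie (insert patterns):
  0='ε' goto a→13 b→1 c→3
  1='b' goto a→5 b→2  ←P1
  2='bb' goto ·  ←P0
  3='c' goto a→8 b→20 c→4
  4='cc' goto ·  ←P2
  5='ba' goto c→6
  6='bac' goto b→7
  7='bacb' goto ·  ←P3
  8='ca' goto a→9
  9='caa' goto a→10 b→19
  10='caaa' goto a→11
  11='caaaa' goto c→12
  12='caaaac' goto ·  ←P4
  13='a' goto c→14
  14='ac' goto a→15
  15='aca' goto c→16
  16='acac' goto b→17
  17='acacb' goto b→18
  18='acacbb' goto ·  ←P5
  19='caab' goto ·  ←P6
  20='cb' goto ·  ←P7

BFS fail/out derivation:
  n1('b'): parent n0 fail=0; on 'b' 0 → fail=0;  out {1}∪∅={1}
  n3('c'): parent n0 fail=0; on 'c' 0 → fail=0;  out ∅∪∅=∅
  n13('a'): parent n0 fail=0; on 'a' 0 → fail=0;  out ∅∪∅=∅
  n2('bb'): parent n1 fail=0; on 'b' 0 → fail=1;  out {0}∪{1}={0,1}
  n4('cc'): parent n3 fail=0; on 'c' 0 → fail=3;  out {2}∪∅={2}
  n5('ba'): parent n1 fail=0; on 'a' 0 → fail=13;  out ∅∪∅=∅
  n8('ca'): parent n3 fail=0; on 'a' 0 → fail=13;  out ∅∪∅=∅
  n14('ac'): parent n13 fail=0; on 'c' 0 → fail=3;  out ∅∪∅=∅
  n20('cb'): parent n3 fail=0; on 'b' 0 → fail=1;  out {7}∪{1}={1,7}
  n6('bac'): parent n5 fail=13; on 'c' 13 → fail=14;  out ∅∪∅=∅
  n9('caa'): parent n8 fail=13; on 'a' 13→0 → fail=13;  out ∅∪∅=∅
  n15('aca'): parent n14 fail=3; on 'a' 3 → fail=8;  out ∅∪∅=∅
  n7('bacb'): parent n6 fail=14; on 'b' 14→3 → fail=20;  out {3}∪{1,7}={1,3,7}
  n10('caaa'): parent n9 fail=13; on 'a' 13→0 → fail=13;  out ∅∪∅=∅
  n16('acac'): parent n15 fail=8; on 'c' 8→13 → fail=14;  out ∅∪∅=∅
  n19('caab'): parent n9 fail=13; on 'b' 13→0 → fail=1;  out {6}∪{1}={1,6}
  n11('caaaa'): parent n10 fail=13; on 'a' 13→0 → fail=13;  out ∅∪∅=∅
  n17('acacb'): parent n16 fail=14; on 'b' 14→3 → fail=20;  out ∅∪{1,7}={1,7}
  n12('caaaac'): parent n11 fail=13; on 'c' 13 → fail=14;  out {4}∪∅={4}
  n18('acacbb'): parent n17 fail=20; on 'b' 20→1 → fail=2;  out {5}∪{0,1}={0,1,5}

Run:
i=0 'a': node 0→13
i=1 'c': node 13→14
i=2 'c': node 14→4 (via fail)  → match P2@[1:2]
i=3 'a': node 4→8 (via fail)
i=4 'b': node 8→1 (via fail)  → match P1@[4:4]
i=5 'c': node 1→3 (via fail)
i=6 'c': node 3→4  → match P2@[5:6]
i=7 'c': node 4→4 (via fail)  → match P2@[6:7]
i=8 'a': node 4→8 (via fail)
i=9 'a': node 8→9
i=10 'b': node 9→19  → match P1@[10:10],P6@[7:10]
i=11 'a': node 19→5 (via fail)
i=12 'a': node 5→13 (via fail)
i=13 'b': node 13→1 (via fail)  → match P1@[13:13]
i=14 'a': node 1→5
i=15 'a': node 5→13 (via fail)
i=16 'c': node 13→14
i=17 'b': node 14→20 (via fail)  → match P1@[17:17],P7@[16:17]
i=18 'c': node 20→3 (via fail)
i=19 'b': node 3→20  → match P1@[19:19],P7@[18:19]
i=20 'a': node 20→5 (via fail)
i=21 'c': node 5→6
i=22 'b': node 6→7  → match P1@[22:22],P3@[19:22],P7@[21:22]

Result: [[2,2],[4,1],[6,2],[7,2],[10,1],[10,6],[13,1],[17,1],[17,7],[19,1],[19,7],[22,1],[22,3],[22,7]]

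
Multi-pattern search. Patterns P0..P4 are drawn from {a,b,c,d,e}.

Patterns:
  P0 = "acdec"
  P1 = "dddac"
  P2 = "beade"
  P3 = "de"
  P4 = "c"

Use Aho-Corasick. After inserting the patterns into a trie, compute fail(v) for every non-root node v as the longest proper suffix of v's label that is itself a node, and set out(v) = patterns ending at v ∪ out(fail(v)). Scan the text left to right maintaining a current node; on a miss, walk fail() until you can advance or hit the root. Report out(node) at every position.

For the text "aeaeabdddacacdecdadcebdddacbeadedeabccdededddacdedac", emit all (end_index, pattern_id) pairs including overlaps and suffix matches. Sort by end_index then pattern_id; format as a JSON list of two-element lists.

Construct AC machine:
Trie (insert patterns):
  n0 'ε': a→1 b→11 c→17 d→6
  n1 'a': c→2
  n2 'ac': d→3
  n3 'acd': e→4
  n4 'acde': c→5
  n5 'acdec': ·  [P0 ends]
  n6 'd': d→7 e→16
  n7 'dd': d→8
  n8 'ddd': a→9
  n9 'ddda': c→10
  n10 'dddac': ·  [P1 ends]
  n11 'b': e→12
  n12 'be': a→13
  n13 'bea': d→14
  n14 'bead': e→15
  n15 'beade': ·  [P2 ends]
  n16 'de': ·  [P3 ends]
  n17 'c': ·  [P4 ends]

Failure links (BFS by depth):
  fail(1) 'a': from fail(0)=0 chase 'a': 0 ⇒ 0;  out=∅∪out(0)=∅
  fail(6) 'd': from fail(0)=0 chase 'd': 0 ⇒ 0;  out=∅∪out(0)=∅
  fail(11) 'b': from fail(0)=0 chase 'b': 0 ⇒ 0;  out=∅∪out(0)=∅
  fail(17) 'c': from fail(0)=0 chase 'c': 0 ⇒ 0;  out={4}∪out(0)={4}
  fail(2) 'ac': from fail(1)=0 chase 'c': 0 ⇒ 17;  out=∅∪out(17)={4}
  fail(7) 'dd': from fail(6)=0 chase 'd': 0 ⇒ 6;  out=∅∪out(6)=∅
  fail(12) 'be': from fail(11)=0 chase 'e': 0 ⇒ 0;  out=∅∪out(0)=∅
  fail(16) 'de': from fail(6)=0 chase 'e': 0 ⇒ 0;  out={3}∪out(0)={3}
  fail(3) 'acd': from fail(2)=17 chase 'd': 17→0 ⇒ 6;  out=∅∪out(6)=∅
  fail(8) 'ddd': from fail(7)=6 chase 'd': 6 ⇒ 7;  out=∅∪out(7)=∅
  fail(13) 'bea': from fail(12)=0 chase 'a': 0 ⇒ 1;  out=∅∪out(1)=∅
  fail(4) 'acde': from fail(3)=6 chase 'e': 6 ⇒ 16;  out=∅∪out(16)={3}
  fail(9) 'ddda': from fail(8)=7 chase 'a': 7→6→0 ⇒ 1;  out=∅∪out(1)=∅
  fail(14) 'bead': from fail(13)=1 chase 'd': 1→0 ⇒ 6;  out=∅∪out(6)=∅
  fail(5) 'acdec': from fail(4)=16 chase 'c': 16→0 ⇒ 17;  out={0}∪out(17)={0,4}
  fail(10) 'dddac': from fail(9)=1 chase 'c': 1 ⇒ 2;  out={1}∪out(2)={1,4}
  fail(15) 'beade': from fail(14)=6 chase 'e': 6 ⇒ 16;  out={2}∪out(16)={2,3}

Run:
i=0 'a': node 0→1
i=1 'e': node 1→0 (fail-walked)
i=2 'a': node 0→1
i=3 'e': node 1→0 (fail-walked)
i=4 'a': node 0→1
i=5 'b': node 1→11 (fail-walked)
i=6 'd': node 11→6 (fail-walked)
i=7 'd': node 6→7
i=8 'd': node 7→8
i=9 'a': node 8→9
i=10 'c': node 9→10  ** P1@[6:10],P4@[10:10]
i=11 'a': node 10→1 (fail-walked)
i=12 'c': node 1→2  ** P4@[12:12]
i=13 'd': node 2→3
i=14 'e': node 3→4  ** P3@[13:14]
i=15 'c': node 4→5  ** P0@[11:15],P4@[15:15]
i=16 'd': node 5→6 (fail-walked)
i=17 'a': node 6→1 (fail-walked)
i=18 'd': node 1→6 (fail-walked)
i=19 'c': node 6→17 (fail-walked)  ** P4@[19:19]
i=20 'e': node 17→0 (fail-walked)
i=21 'b': node 0→11
i=22 'd': node 11→6 (fail-walked)
i=23 'd': node 6→7
i=24 'd': node 7→8
i=25 'a': node 8→9
i=26 'c': node 9→10  ** P1@[22:26],P4@[26:26]
i=27 'b': node 10→11 (fail-walked)
i=28 'e': node 11→12
i=29 'a': node 12→13
i=30 'd': node 13→14
i=31 'e': node 14→15  ** P2@[27:31],P3@[30:31]
i=32 'd': node 15→6 (fail-walked)
i=33 'e': node 6→16  ** P3@[32:33]
i=34 'a': node 16→1 (fail-walked)
i=35 'b': node 1→11 (fail-walked)
i=36 'c': node 11→17 (fail-walked)  ** P4@[36:36]
i=37 'c': node 17→17 (fail-walked)  ** P4@[37:37]
i=38 'd': node 17→6 (fail-walked)
i=39 'e': node 6→16  ** P3@[38:39]
i=40 'd': node 16→6 (fail-walked)
i=41 'e': node 6→16  ** P3@[40:41]
i=42 'd': node 16→6 (fail-walked)
i=43 'd': node 6→7
i=44 'd': node 7→8
i=45 'a': node 8→9
i=46 'c': node 9→10  ** P1@[42:46],P4@[46:46]
i=47 'd': node 10→3 (fail-walked)
i=48 'e': node 3→4  ** P3@[47:48]
i=49 'd': node 4→6 (fail-walked)
i=50 'a': node 6→1 (fail-walked)
i=51 'c': node 1→2  ** P4@[51:51]

Matches: [[10,1],[10,4],[12,4],[14,3],[15,0],[15,4],[19,4],[26,1],[26,4],[31,2],[31,3],[33,3],[36,4],[37,4],[39,3],[41,3],[46,1],[46,4],[48,3],[51,4]]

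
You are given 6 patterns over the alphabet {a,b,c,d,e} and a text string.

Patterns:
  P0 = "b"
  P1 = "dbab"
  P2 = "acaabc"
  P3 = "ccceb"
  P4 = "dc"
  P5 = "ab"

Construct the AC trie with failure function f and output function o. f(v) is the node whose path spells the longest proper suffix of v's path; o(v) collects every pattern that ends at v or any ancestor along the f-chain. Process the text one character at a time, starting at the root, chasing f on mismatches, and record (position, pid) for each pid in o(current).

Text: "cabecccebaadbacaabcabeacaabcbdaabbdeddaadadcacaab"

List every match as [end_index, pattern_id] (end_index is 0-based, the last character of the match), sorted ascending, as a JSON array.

Build automaton:
Trie (insert patterns):
  0='ε' goto a→6 b→1 c→12 d→2
  1='b' goto ·  [P0 ends]
  2='d' goto b→3 c→17
  3='db' goto a→4
  4='dba' goto b→5
  5='dbab' goto ·  [P1 ends]
  6='a' goto b→18 c→7
  7='ac' goto a→8
  8='aca' goto a→9
  9='acaa' goto b→10
  10='acaab' goto c→11
  11='acaabc' goto ·  [P2 ends]
  12='c' goto c→13
  13='cc' goto c→14
  14='ccc' goto e→15
  15='ccce' goto b→16
  16='ccceb' goto ·  [P3 ends]
  17='dc' goto ·  [P4 ends]
  18='ab' goto ·  [P5 ends]

Failure links (BFS by depth):
  n1('b'): parent n0 fail=0; on 'b' 0 → fail=0;  out {0}∪∅={0}
  n2('d'): parent n0 fail=0; on 'd' 0 → fail=0;  out ∅∪∅=∅
  n6('a'): parent n0 fail=0; on 'a' 0 → fail=0;  out ∅∪∅=∅
  n12('c'): parent n0 fail=0; on 'c' 0 → fail=0;  out ∅∪∅=∅
  n3('db'): parent n2 fail=0; on 'b' 0 → fail=1;  out ∅∪{0}={0}
  n7('ac'): parent n6 fail=0; on 'c' 0 → fail=12;  out ∅∪∅=∅
  n13('cc'): parent n12 fail=0; on 'c' 0 → fail=12;  out ∅∪∅=∅
  n17('dc'): parent n2 fail=0; on 'c' 0 → fail=12;  out {4}∪∅={4}
  n18('ab'): parent n6 fail=0; on 'b' 0 → fail=1;  out {5}∪{0}={0,5}
  n4('dba'): parent n3 fail=1; on 'a' 1→0 → fail=6;  out ∅∪∅=∅
  n8('aca'): parent n7 fail=12; on 'a' 12→0 → fail=6;  out ∅∪∅=∅
  n14('ccc'): parent n13 fail=12; on 'c' 12 → fail=13;  out ∅∪∅=∅
  n5('dbab'): parent n4 fail=6; on 'b' 6 → fail=18;  out {1}∪{0,5}={0,1,5}
  n9('acaa'): parent n8 fail=6; on 'a' 6→0 → fail=6;  out ∅∪∅=∅
  n15('ccce'): parent n14 fail=13; on 'e' 13→12→0 → fail=0;  out ∅∪∅=∅
  n10('acaab'): parent n9 fail=6; on 'b' 6 → fail=18;  out ∅∪{0,5}={0,5}
  n16('ccceb'): parent n15 fail=0; on 'b' 0 → fail=1;  out {3}∪{0}={0,3}
  n11('acaabc'): parent n10 fail=18; on 'c' 18→1→0 → fail=12;  out {2}∪∅={2}

Scan:
[0] read 'c'  n0⇒n12
[1] read 'a'  n12⇒n6 ·f
[2] read 'b'  n6⇒n18  ** P0@[2:2],P5@[1:2]
[3] read 'e'  n18⇒n0 ·f
[4] read 'c'  n0⇒n12
[5] read 'c'  n12⇒n13
[6] read 'c'  n13⇒n14
[7] read 'e'  n14⇒n15
[8] read 'b'  n15⇒n16  ** P0@[8:8],P3@[4:8]
[9] read 'a'  n16⇒n6 ·f
[10] read 'a'  n6⇒n6 ·f
[11] read 'd'  n6⇒n2 ·f
[12] read 'b'  n2⇒n3  ** P0@[12:12]
[13] read 'a'  n3⇒n4
[14] read 'c'  n4⇒n7 ·f
[15] read 'a'  n7⇒n8
[16] read 'a'  n8⇒n9
[17] read 'b'  n9⇒n10  ** P0@[17:17],P5@[16:17]
[18] read 'c'  n10⇒n11  ** P2@[13:18]
[19] read 'a'  n11⇒n6 ·f
[20] read 'b'  n6⇒n18  ** P0@[20:20],P5@[19:20]
[21] read 'e'  n18⇒n0 ·f
[22] read 'a'  n0⇒n6
[23] read 'c'  n6⇒n7
[24] read 'a'  n7⇒n8
[25] read 'a'  n8⇒n9
[26] read 'b'  n9⇒n10  ** P0@[26:26],P5@[25:26]
[27] read 'c'  n10⇒n11  ** P2@[22:27]
[28] read 'b'  n11⇒n1 ·f  ** P0@[28:28]
[29] read 'd'  n1⇒n2 ·f
[30] read 'a'  n2⇒n6 ·f
[31] read 'a'  n6⇒n6 ·f
[32] read 'b'  n6⇒n18  ** P0@[32:32],P5@[31:32]
[33] read 'b'  n18⇒n1 ·f  ** P0@[33:33]
[34] read 'd'  n1⇒n2 ·f
[35] read 'e'  n2⇒n0 ·f
[36] read 'd'  n0⇒n2
[37] read 'd'  n2⇒n2 ·f
[38] read 'a'  n2⇒n6 ·f
[39] read 'a'  n6⇒n6 ·f
[40] read 'd'  n6⇒n2 ·f
[41] read 'a'  n2⇒n6 ·f
[42] read 'd'  n6⇒n2 ·f
[43] read 'c'  n2⇒n17  ** P4@[42:43]
[44] read 'a'  n17⇒n6 ·f
[45] read 'c'  n6⇒n7
[46] read 'a'  n7⇒n8
[47] read 'a'  n8⇒n9
[48] read 'b'  n9⇒n10  ** P0@[48:48],P5@[47:48]

Matches: [[2,0],[2,5],[8,0],[8,3],[12,0],[17,0],[17,5],[18,2],[20,0],[20,5],[26,0],[26,5],[27,2],[28,0],[32,0],[32,5],[33,0],[43,4],[48,0],[48,5]]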